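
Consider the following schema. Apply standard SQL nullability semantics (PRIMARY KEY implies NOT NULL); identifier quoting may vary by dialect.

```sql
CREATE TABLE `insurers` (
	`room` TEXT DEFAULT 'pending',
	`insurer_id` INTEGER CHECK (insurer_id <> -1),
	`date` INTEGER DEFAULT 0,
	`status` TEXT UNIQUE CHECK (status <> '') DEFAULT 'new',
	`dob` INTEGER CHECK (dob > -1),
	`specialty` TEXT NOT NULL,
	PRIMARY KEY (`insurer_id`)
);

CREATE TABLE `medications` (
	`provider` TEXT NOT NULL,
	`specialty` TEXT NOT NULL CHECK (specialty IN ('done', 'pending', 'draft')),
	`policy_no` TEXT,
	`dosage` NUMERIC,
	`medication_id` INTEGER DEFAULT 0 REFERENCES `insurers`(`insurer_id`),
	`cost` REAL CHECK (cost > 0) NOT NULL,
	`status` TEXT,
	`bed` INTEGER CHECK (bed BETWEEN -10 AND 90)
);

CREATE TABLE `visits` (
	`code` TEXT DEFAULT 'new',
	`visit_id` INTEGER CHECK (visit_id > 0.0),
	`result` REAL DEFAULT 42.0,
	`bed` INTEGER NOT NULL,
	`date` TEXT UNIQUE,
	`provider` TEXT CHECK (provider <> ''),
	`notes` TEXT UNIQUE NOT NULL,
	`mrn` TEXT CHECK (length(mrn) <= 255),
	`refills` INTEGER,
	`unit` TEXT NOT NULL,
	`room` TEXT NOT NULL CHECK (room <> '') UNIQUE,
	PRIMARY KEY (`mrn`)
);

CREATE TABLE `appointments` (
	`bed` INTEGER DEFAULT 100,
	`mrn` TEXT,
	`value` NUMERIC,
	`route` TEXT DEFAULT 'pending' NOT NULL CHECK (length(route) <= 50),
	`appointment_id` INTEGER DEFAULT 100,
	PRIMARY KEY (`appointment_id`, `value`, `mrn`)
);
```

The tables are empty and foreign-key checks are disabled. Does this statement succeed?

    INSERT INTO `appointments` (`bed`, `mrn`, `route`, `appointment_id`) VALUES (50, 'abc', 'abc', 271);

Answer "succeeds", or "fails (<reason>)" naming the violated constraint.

value is omitted from the column list and has no DEFAULT, so it would receive NULL.
But value is part of the PRIMARY KEY (implied NOT NULL).

fails (NOT NULL on value)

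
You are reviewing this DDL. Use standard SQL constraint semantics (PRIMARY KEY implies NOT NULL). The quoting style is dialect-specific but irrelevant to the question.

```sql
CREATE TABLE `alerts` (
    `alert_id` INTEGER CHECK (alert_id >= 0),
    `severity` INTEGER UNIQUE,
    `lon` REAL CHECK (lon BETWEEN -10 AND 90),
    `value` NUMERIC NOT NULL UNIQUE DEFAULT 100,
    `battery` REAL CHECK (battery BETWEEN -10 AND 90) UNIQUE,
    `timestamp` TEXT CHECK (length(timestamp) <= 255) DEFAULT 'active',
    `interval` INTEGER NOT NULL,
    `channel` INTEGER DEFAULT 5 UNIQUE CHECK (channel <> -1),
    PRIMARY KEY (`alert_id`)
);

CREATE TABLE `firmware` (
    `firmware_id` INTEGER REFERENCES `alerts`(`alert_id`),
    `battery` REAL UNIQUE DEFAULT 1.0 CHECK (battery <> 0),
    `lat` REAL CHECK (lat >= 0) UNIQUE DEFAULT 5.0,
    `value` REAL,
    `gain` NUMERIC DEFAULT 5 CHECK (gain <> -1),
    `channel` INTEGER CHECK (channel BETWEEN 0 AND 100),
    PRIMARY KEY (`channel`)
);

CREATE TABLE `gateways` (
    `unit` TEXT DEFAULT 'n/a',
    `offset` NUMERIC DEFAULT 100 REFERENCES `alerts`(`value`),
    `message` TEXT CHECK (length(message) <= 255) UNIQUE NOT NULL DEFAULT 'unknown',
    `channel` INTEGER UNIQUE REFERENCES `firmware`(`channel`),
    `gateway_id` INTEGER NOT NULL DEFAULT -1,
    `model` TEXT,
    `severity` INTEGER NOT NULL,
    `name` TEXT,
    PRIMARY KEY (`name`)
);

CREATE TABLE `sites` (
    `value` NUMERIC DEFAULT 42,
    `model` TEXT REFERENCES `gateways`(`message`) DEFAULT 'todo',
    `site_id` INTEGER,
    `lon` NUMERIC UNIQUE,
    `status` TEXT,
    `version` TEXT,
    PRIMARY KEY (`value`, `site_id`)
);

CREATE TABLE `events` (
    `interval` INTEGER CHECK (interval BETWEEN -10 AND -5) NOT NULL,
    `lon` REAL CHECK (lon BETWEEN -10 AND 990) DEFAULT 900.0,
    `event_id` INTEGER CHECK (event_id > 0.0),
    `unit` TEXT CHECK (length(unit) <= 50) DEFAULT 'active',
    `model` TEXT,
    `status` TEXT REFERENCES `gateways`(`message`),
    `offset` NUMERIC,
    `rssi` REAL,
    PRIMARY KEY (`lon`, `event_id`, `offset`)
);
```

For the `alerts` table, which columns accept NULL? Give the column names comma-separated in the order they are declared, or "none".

severity, lon, battery, timestamp, channel

- alert_id: part of the PRIMARY KEY, which implies NOT NULL → not nullable.
- severity: UNIQUE does not imply NOT NULL → nullable.
- lon: CHECK does not forbid NULL (a CHECK constraint passes when its expression is NULL) → nullable.
- value: declared NOT NULL → not nullable.
- battery: CHECK does not forbid NULL (a CHECK constraint passes when its expression is NULL) → nullable.
- timestamp: CHECK does not forbid NULL (a CHECK constraint passes when its expression is NULL) → nullable.
- interval: declared NOT NULL → not nullable.
- channel: CHECK does not forbid NULL (a CHECK constraint passes when its expression is NULL) → nullable.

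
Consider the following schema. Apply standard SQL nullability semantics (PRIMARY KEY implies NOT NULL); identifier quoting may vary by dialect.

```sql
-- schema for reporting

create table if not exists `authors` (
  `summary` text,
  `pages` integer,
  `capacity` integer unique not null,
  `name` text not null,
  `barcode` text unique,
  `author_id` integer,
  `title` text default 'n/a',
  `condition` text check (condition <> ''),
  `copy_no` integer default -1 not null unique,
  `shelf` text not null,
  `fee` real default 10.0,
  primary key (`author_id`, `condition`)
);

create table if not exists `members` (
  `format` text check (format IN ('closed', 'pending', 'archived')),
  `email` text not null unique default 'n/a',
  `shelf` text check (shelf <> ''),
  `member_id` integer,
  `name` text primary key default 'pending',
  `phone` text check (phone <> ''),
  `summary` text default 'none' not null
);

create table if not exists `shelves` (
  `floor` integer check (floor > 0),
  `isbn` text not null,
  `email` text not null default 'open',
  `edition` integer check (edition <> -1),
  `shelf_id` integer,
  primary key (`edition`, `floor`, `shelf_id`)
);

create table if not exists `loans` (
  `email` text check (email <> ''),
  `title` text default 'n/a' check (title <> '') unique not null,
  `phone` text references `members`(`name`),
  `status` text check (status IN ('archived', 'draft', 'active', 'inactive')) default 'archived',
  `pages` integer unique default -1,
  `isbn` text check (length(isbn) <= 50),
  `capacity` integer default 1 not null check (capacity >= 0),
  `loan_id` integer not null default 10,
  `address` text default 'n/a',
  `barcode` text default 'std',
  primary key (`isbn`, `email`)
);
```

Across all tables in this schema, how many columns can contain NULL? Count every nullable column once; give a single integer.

authors: 5 nullable (summary, pages, barcode, title, fee — PK (author_id, condition) and explicit NOT NULL columns excluded).
members: 4 nullable (format, shelf, member_id, phone — PK (name) and explicit NOT NULL columns excluded).
shelves: 0 nullable (none — PK (edition, floor, shelf_id) and explicit NOT NULL columns excluded).
loans: 5 nullable (phone, status, pages, address, barcode — PK (isbn, email) and explicit NOT NULL columns excluded).
Total: 5 + 4 + 0 + 5 = 14.

14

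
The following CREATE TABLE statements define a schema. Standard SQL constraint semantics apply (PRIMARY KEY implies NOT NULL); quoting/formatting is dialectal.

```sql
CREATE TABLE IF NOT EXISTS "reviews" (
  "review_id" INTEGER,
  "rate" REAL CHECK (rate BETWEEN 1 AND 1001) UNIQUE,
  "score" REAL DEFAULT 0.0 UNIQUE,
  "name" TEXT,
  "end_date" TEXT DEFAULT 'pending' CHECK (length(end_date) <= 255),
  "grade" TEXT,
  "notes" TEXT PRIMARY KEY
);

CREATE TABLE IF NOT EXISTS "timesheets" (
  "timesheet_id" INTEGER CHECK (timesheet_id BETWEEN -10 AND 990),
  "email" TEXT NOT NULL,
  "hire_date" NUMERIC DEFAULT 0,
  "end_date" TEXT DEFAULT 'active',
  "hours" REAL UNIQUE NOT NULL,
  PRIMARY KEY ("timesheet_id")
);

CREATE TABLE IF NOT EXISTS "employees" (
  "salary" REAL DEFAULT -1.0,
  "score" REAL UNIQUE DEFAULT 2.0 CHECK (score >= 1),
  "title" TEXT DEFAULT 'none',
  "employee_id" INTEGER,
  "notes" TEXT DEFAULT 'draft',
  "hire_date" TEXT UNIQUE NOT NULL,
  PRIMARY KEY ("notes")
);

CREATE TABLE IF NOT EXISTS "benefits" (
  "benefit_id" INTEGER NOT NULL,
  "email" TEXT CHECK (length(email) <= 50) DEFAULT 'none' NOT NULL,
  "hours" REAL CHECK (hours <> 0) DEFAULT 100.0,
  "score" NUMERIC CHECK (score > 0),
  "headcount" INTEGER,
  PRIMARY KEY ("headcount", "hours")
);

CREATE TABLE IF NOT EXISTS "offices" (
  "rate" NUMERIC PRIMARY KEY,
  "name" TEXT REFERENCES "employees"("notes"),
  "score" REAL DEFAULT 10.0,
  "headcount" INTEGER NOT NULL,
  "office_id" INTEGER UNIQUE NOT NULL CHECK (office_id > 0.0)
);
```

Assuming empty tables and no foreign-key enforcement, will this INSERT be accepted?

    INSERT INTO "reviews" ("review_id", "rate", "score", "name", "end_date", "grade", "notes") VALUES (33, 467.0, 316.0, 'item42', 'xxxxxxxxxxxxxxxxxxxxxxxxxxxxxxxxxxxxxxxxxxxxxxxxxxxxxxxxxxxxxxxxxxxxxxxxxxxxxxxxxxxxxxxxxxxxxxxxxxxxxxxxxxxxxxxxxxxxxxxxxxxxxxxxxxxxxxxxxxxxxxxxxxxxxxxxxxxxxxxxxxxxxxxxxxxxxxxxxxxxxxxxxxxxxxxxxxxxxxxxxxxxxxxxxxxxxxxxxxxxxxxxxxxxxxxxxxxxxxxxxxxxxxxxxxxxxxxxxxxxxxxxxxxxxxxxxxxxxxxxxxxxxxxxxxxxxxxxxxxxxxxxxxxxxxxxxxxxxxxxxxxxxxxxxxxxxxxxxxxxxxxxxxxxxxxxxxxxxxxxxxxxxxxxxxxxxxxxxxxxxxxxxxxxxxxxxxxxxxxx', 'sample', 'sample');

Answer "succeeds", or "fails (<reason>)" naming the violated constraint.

The value 'xxxxxxxxxxxxxxxxxxxxxxxxxxxxxxxxxxxxxxxxxxxxxxxxxxxxxxxxxxxxxxxxxxxxxxxxxxxxxxxxxxxxxxxxxxxxxxxxxxxxxxxxxxxxxxxxxxxxxxxxxxxxxxxxxxxxxxxxxxxxxxxxxxxxxxxxxxxxxxxxxxxxxxxxxxxxxxxxxxxxxxxxxxxxxxxxxxxxxxxxxxxxxxxxxxxxxxxxxxxxxxxxxxxxxxxxxxxxxxxxxxxxxxxxxxxxxxxxxxxxxxxxxxxxxxxxxxxxxxxxxxxxxxxxxxxxxxxxxxxxxxxxxxxxxxxxxxxxxxxxxxxxxxxxxxxxxxxxxxxxxxxxxxxxxxxxxxxxxxxxxxxxxxxxxxxxxxxxxxxxxxxxxxxxxxxxxxxxxxxx' for end_date violates CHECK (length(end_date) <= 255).

fails (CHECK on end_date)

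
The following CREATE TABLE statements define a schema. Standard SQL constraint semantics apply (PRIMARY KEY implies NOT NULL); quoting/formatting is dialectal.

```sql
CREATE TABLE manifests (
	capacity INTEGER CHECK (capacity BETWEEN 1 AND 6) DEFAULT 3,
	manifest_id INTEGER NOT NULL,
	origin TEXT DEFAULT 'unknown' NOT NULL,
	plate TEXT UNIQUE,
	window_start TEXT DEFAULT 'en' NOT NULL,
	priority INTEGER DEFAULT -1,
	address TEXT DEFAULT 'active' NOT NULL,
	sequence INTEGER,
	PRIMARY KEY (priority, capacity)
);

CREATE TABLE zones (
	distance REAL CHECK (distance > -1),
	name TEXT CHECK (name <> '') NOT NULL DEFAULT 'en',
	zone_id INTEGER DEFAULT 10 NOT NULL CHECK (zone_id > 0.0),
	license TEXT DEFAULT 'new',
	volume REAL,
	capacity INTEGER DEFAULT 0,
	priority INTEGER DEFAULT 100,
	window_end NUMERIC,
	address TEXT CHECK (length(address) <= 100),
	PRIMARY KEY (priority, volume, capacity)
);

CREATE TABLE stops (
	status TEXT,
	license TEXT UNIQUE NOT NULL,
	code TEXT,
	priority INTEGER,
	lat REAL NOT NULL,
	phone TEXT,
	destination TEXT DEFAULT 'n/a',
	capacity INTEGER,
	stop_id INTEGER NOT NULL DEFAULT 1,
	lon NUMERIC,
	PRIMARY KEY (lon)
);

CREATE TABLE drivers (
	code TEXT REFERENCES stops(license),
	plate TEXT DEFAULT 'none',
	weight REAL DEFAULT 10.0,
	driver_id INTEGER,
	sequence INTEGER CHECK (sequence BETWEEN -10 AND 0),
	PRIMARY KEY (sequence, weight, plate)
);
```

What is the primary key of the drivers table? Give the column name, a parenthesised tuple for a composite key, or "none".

(sequence, weight, plate)

A table-level PRIMARY KEY clause names 3 columns: sequence, weight, plate.
This is a composite key — the combination is unique, not each column individually.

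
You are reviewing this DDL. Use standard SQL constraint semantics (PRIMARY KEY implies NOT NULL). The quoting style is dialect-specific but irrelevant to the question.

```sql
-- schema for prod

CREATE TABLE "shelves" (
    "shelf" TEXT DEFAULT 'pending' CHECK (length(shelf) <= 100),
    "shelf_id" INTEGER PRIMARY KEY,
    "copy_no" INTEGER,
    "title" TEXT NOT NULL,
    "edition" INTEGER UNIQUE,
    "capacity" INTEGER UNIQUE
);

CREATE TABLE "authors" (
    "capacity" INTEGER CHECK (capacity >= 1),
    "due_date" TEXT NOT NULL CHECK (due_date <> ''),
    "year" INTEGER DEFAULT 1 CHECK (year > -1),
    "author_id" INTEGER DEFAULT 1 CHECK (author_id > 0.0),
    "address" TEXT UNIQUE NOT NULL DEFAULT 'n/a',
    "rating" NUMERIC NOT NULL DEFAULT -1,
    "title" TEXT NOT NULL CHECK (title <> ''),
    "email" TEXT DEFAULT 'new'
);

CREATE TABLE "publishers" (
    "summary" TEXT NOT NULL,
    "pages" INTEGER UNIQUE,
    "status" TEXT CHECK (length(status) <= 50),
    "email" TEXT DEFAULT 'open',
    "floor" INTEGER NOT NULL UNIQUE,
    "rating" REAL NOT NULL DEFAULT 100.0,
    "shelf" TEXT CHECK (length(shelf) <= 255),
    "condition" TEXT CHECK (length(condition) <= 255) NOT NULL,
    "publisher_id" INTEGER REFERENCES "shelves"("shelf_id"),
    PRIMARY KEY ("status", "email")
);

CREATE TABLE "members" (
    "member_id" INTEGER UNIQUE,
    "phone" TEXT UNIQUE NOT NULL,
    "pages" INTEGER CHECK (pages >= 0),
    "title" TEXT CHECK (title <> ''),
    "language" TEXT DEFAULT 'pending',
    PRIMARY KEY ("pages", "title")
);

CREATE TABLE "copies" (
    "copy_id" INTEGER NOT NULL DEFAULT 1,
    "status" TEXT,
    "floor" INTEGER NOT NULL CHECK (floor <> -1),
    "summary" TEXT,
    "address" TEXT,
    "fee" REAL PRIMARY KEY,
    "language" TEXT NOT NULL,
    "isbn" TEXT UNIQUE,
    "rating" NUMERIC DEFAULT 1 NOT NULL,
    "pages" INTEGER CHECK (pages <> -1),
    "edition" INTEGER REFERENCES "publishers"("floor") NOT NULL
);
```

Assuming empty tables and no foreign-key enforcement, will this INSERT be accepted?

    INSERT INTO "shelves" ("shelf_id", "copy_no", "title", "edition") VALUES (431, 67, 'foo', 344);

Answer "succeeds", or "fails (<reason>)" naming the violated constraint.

succeeds

NOT NULL columns: shelf_id is supplied; title is supplied.
No constraint is violated.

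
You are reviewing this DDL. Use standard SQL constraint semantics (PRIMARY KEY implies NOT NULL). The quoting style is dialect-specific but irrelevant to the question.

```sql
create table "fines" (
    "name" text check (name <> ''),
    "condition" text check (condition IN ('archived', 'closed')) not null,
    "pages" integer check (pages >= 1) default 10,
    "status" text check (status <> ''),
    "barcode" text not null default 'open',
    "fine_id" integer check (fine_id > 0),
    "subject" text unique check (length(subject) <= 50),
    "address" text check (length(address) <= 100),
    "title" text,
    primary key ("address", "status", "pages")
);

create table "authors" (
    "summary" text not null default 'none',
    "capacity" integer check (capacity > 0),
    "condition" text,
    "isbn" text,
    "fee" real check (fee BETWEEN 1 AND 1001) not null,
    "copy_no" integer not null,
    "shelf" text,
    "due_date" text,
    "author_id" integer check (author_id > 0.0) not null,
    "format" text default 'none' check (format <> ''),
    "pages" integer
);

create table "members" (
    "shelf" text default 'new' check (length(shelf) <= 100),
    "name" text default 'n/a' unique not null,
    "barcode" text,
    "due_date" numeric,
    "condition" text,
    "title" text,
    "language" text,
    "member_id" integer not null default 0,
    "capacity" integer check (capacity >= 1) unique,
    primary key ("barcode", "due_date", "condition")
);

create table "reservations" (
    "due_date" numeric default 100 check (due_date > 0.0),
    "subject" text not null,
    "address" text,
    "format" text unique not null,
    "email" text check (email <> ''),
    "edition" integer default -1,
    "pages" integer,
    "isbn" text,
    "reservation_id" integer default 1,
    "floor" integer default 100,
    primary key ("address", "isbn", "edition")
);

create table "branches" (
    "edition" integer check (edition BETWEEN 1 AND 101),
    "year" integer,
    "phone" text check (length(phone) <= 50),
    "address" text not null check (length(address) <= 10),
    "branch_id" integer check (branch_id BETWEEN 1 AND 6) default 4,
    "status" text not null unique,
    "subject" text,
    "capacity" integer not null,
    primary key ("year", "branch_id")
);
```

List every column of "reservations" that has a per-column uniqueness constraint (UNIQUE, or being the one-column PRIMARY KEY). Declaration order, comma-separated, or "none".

format

- due_date: no UNIQUE or single-column PK constraint.
- subject: no UNIQUE or single-column PK constraint.
- address: part of a composite PRIMARY KEY — only the tuple is unique, not this column on its own.
- format: declared UNIQUE → unique.
- email: no UNIQUE or single-column PK constraint.
- edition: part of a composite PRIMARY KEY — only the tuple is unique, not this column on its own.
- pages: no UNIQUE or single-column PK constraint.
- isbn: part of a composite PRIMARY KEY — only the tuple is unique, not this column on its own.
- reservation_id: no UNIQUE or single-column PK constraint.
- floor: no UNIQUE or single-column PK constraint.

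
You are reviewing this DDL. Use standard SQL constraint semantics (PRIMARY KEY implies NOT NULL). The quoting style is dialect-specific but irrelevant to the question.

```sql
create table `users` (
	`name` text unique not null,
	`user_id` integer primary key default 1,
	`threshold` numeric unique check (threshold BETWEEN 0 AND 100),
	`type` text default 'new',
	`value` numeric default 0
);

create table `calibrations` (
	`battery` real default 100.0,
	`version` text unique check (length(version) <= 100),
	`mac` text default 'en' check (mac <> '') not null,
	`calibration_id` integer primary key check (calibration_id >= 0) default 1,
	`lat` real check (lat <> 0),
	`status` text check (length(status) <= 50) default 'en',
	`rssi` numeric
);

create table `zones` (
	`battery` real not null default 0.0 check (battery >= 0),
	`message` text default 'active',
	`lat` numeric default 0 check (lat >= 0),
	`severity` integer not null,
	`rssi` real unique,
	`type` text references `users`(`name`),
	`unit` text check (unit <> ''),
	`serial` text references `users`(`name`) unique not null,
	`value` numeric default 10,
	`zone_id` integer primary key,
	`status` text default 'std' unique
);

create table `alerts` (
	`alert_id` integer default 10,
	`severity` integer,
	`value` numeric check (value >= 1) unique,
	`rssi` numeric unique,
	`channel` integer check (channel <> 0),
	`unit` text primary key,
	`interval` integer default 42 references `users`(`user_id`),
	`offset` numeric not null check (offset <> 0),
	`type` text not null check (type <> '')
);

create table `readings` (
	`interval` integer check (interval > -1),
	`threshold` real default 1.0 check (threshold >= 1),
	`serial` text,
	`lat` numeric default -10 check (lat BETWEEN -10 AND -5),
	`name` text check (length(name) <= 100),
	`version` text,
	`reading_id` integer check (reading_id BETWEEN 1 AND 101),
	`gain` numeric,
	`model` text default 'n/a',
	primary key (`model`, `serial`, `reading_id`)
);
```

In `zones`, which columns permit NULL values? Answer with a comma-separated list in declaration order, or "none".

- battery: declared NOT NULL → not nullable.
- message: DEFAULT only fills an omitted column; an explicit NULL is still allowed → nullable.
- lat: CHECK does not forbid NULL (a CHECK constraint passes when its expression is NULL) → nullable.
- severity: declared NOT NULL → not nullable.
- rssi: UNIQUE does not imply NOT NULL → nullable.
- type: a foreign key column may be NULL unless separately constrained → nullable.
- unit: CHECK does not forbid NULL (a CHECK constraint passes when its expression is NULL) → nullable.
- serial: declared NOT NULL → not nullable.
- value: DEFAULT only fills an omitted column; an explicit NULL is still allowed → nullable.
- zone_id: part of the PRIMARY KEY, which implies NOT NULL → not nullable.
- status: UNIQUE does not imply NOT NULL → nullable.

message, lat, rssi, type, unit, value, status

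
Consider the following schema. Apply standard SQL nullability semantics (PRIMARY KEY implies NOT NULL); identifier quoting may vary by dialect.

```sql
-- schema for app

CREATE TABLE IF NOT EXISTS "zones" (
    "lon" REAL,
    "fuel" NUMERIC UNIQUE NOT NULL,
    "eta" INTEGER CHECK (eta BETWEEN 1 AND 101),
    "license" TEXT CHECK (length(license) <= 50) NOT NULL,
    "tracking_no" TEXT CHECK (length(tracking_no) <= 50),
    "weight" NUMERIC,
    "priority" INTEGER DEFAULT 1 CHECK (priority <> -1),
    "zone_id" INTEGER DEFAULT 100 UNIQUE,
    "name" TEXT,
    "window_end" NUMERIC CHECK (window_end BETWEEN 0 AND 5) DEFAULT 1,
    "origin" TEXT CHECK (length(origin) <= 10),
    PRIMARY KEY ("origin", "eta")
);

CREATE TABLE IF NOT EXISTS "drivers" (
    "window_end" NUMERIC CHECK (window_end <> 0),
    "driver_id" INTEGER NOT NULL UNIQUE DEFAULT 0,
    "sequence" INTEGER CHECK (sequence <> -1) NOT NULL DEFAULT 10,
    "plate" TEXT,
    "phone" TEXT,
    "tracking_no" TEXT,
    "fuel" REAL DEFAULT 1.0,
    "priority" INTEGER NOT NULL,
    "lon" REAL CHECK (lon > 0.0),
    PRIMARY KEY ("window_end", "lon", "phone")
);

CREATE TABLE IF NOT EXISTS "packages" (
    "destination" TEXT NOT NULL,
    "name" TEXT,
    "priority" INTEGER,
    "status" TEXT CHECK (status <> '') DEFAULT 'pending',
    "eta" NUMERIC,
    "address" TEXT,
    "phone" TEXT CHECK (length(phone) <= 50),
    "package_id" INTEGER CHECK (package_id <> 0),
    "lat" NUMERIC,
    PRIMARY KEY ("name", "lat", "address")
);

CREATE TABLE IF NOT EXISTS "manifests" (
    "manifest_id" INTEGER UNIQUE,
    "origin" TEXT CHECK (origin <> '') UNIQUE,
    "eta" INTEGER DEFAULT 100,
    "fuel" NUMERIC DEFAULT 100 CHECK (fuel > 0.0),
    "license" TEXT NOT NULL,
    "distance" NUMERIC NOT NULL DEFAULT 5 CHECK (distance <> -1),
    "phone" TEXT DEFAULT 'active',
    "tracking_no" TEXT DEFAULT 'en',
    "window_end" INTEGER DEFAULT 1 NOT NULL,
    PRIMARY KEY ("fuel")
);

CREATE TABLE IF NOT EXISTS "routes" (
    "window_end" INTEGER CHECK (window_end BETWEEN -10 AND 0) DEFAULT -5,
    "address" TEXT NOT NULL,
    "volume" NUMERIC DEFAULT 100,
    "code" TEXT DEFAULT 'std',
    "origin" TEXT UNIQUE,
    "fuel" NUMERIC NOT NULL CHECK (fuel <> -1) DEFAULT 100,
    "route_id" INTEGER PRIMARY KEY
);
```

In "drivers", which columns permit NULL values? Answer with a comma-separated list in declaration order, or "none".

plate, tracking_no, fuel

- window_end: part of the PRIMARY KEY, which implies NOT NULL → not nullable.
- driver_id: declared NOT NULL → not nullable.
- sequence: declared NOT NULL → not nullable.
- plate: no NOT NULL constraint applies → nullable.
- phone: part of the PRIMARY KEY, which implies NOT NULL → not nullable.
- tracking_no: no NOT NULL constraint applies → nullable.
- fuel: DEFAULT only fills an omitted column; an explicit NULL is still allowed → nullable.
- priority: declared NOT NULL → not nullable.
- lon: part of the PRIMARY KEY, which implies NOT NULL → not nullable.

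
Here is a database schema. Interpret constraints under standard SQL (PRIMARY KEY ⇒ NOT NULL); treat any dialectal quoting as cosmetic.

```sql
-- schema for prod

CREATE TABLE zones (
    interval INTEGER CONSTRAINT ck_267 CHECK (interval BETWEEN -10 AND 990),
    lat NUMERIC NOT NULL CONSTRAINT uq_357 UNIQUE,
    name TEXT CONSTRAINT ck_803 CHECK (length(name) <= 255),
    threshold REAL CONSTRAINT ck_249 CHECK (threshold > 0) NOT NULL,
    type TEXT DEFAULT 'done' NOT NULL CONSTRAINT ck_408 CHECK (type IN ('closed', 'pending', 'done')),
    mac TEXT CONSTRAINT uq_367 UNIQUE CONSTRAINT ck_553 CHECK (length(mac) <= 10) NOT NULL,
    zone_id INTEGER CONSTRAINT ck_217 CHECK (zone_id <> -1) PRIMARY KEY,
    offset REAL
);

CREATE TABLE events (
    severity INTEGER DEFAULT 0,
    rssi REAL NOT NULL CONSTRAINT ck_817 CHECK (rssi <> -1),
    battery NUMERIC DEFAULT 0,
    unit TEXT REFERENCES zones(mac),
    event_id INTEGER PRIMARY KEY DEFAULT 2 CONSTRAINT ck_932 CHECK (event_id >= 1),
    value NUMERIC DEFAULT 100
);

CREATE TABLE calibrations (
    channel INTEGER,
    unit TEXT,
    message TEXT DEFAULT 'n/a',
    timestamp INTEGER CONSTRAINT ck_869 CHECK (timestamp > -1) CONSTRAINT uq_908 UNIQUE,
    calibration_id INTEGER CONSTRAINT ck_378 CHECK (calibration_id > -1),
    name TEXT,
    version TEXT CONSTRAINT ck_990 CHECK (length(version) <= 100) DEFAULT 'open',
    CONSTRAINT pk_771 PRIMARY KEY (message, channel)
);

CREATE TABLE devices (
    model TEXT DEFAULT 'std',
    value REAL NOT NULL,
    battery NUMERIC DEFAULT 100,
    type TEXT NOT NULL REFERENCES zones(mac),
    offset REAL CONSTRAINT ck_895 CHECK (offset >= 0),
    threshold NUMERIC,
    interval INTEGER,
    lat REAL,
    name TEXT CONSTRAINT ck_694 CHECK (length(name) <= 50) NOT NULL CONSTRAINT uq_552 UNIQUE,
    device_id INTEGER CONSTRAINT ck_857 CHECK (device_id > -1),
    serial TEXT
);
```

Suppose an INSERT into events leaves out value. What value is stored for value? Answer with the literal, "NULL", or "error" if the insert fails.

100

value has an explicit DEFAULT 100.
When the column is omitted from an INSERT, that default is used.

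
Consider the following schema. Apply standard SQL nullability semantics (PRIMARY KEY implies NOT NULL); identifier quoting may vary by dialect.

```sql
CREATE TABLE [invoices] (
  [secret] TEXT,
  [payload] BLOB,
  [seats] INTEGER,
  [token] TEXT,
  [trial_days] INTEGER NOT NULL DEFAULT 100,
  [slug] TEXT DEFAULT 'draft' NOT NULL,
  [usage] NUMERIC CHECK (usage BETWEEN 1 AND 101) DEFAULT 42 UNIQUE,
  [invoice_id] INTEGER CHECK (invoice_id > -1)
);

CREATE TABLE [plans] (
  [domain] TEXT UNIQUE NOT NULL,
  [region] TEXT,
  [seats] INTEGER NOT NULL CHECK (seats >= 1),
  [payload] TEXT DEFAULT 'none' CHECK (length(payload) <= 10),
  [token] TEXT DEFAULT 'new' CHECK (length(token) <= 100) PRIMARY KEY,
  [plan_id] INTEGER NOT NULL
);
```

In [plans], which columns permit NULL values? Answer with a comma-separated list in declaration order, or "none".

region, payload

- domain: declared NOT NULL → not nullable.
- region: no NOT NULL constraint applies → nullable.
- seats: declared NOT NULL → not nullable.
- payload: CHECK does not forbid NULL (a CHECK constraint passes when its expression is NULL) → nullable.
- token: part of the PRIMARY KEY, which implies NOT NULL → not nullable.
- plan_id: declared NOT NULL → not nullable.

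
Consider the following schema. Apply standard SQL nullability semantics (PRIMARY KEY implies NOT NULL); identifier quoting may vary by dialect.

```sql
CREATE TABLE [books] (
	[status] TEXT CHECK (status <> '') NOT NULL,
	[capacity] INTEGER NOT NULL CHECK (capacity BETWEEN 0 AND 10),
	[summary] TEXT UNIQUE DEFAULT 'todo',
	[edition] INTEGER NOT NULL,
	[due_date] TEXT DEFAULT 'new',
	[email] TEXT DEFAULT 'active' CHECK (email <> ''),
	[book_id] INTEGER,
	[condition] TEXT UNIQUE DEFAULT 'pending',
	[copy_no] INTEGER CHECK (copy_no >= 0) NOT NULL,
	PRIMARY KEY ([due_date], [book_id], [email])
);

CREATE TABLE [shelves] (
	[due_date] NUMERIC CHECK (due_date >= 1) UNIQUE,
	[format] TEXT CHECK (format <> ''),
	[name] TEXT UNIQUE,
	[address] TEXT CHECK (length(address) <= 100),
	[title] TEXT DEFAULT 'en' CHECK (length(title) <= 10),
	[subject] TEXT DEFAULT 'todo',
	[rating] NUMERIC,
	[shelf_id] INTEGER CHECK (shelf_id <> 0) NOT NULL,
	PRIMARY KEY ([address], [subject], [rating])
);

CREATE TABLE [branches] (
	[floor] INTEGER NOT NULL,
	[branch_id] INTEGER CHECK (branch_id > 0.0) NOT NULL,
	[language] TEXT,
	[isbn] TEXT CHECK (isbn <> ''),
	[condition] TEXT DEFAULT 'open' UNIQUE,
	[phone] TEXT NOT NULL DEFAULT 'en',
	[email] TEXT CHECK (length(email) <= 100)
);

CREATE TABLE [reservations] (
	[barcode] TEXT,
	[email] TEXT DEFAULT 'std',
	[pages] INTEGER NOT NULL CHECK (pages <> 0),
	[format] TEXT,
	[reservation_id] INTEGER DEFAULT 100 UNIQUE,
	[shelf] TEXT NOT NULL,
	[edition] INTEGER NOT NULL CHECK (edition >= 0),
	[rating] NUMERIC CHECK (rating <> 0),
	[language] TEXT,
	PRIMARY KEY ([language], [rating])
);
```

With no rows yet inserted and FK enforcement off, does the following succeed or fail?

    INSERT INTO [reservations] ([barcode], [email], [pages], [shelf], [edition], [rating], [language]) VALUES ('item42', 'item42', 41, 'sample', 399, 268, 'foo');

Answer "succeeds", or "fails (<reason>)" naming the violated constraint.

succeeds

NOT NULL columns: edition is supplied; language is supplied; pages is supplied; rating is supplied; shelf is supplied.
CHECK constraints: 41 satisfies (pages <> 0); 399 satisfies (edition >= 0); 268 satisfies (rating <> 0).
No constraint is violated.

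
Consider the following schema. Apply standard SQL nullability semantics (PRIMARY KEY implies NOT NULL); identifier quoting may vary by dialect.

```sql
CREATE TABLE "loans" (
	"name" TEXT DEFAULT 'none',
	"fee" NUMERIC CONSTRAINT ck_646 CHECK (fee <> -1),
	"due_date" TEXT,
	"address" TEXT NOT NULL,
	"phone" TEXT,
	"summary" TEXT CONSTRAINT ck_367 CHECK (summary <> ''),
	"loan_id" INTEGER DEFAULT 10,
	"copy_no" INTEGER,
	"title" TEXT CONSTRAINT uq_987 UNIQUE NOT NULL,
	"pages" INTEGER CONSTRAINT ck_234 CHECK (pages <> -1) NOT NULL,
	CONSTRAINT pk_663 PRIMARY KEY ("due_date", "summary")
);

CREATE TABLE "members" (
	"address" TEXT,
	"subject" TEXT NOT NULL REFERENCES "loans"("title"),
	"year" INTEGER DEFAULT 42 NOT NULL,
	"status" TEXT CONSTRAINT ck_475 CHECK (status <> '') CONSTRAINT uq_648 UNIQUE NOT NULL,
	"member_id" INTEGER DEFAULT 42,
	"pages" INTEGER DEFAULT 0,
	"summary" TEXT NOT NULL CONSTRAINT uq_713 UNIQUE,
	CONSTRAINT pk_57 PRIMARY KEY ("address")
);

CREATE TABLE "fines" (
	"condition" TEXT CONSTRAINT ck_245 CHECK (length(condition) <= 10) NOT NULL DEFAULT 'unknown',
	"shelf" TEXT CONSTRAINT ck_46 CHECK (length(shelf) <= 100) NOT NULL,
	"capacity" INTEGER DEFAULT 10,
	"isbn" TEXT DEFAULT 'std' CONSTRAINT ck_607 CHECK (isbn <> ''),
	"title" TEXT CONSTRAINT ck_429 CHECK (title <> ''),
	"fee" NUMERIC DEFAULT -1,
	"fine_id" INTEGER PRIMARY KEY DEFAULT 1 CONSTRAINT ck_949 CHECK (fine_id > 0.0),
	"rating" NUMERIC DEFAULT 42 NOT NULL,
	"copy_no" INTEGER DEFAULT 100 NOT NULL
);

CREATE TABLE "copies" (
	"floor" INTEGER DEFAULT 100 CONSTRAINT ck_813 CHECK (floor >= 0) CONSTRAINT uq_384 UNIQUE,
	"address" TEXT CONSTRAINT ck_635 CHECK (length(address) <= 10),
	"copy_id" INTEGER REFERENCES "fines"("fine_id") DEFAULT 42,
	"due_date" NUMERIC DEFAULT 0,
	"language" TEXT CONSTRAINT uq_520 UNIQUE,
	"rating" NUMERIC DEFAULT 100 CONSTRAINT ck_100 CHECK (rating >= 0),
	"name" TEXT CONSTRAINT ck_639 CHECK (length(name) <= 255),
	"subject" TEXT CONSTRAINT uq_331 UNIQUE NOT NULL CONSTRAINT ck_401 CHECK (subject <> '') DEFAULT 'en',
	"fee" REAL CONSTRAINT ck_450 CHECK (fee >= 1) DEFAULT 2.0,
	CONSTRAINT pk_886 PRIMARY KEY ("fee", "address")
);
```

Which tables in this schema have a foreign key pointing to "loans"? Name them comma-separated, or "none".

members

- members.subject references loans(title).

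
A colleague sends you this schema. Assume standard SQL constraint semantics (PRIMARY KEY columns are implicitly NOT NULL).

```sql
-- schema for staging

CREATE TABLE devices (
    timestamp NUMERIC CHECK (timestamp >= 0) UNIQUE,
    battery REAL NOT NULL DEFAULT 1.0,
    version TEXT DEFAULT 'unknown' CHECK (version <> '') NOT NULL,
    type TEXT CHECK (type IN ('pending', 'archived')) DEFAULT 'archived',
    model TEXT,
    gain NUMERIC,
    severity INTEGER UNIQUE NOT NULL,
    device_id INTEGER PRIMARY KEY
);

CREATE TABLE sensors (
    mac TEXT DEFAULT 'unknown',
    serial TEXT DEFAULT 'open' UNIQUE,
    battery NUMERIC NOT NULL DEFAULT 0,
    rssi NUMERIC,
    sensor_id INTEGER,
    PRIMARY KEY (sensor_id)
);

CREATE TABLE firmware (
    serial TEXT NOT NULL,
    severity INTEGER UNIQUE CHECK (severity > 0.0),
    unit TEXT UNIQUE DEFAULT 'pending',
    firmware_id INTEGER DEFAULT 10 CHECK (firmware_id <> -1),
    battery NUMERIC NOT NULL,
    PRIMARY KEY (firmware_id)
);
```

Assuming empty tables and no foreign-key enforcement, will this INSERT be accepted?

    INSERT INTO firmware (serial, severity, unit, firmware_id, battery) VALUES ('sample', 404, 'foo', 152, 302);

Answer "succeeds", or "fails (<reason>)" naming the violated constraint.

succeeds

NOT NULL columns: battery is supplied; firmware_id is supplied; serial is supplied.
CHECK constraints: 404 satisfies (severity > 0.0); 152 satisfies (firmware_id <> -1).
No constraint is violated.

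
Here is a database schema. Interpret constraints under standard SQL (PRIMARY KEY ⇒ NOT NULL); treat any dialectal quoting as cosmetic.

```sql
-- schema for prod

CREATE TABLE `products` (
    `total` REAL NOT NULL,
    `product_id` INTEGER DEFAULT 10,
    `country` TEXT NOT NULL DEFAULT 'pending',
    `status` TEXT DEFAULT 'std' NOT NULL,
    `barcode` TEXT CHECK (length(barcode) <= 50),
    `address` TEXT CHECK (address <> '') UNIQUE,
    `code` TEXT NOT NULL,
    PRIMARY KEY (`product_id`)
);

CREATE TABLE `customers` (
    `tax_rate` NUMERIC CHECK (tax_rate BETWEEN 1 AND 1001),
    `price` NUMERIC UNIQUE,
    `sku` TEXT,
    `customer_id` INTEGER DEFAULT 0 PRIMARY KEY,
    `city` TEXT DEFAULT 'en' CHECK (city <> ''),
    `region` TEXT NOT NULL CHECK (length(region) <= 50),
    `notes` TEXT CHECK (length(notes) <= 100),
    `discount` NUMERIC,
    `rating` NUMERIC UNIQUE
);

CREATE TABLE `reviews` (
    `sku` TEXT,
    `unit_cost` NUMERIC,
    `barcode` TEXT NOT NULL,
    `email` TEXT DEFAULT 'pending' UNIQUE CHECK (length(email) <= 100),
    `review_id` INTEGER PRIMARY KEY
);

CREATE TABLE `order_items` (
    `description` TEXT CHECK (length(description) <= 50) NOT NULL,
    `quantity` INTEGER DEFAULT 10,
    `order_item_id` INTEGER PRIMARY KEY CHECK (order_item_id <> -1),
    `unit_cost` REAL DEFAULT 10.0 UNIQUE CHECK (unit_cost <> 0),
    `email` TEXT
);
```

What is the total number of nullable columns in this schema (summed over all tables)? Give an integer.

products: 2 nullable (barcode, address — PK (product_id) and explicit NOT NULL columns excluded).
customers: 7 nullable (tax_rate, price, sku, city, notes, discount, rating — PK (customer_id) and explicit NOT NULL columns excluded).
reviews: 3 nullable (sku, unit_cost, email — PK (review_id) and explicit NOT NULL columns excluded).
order_items: 3 nullable (quantity, unit_cost, email — PK (order_item_id) and explicit NOT NULL columns excluded).
Total: 2 + 7 + 3 + 3 = 15.

15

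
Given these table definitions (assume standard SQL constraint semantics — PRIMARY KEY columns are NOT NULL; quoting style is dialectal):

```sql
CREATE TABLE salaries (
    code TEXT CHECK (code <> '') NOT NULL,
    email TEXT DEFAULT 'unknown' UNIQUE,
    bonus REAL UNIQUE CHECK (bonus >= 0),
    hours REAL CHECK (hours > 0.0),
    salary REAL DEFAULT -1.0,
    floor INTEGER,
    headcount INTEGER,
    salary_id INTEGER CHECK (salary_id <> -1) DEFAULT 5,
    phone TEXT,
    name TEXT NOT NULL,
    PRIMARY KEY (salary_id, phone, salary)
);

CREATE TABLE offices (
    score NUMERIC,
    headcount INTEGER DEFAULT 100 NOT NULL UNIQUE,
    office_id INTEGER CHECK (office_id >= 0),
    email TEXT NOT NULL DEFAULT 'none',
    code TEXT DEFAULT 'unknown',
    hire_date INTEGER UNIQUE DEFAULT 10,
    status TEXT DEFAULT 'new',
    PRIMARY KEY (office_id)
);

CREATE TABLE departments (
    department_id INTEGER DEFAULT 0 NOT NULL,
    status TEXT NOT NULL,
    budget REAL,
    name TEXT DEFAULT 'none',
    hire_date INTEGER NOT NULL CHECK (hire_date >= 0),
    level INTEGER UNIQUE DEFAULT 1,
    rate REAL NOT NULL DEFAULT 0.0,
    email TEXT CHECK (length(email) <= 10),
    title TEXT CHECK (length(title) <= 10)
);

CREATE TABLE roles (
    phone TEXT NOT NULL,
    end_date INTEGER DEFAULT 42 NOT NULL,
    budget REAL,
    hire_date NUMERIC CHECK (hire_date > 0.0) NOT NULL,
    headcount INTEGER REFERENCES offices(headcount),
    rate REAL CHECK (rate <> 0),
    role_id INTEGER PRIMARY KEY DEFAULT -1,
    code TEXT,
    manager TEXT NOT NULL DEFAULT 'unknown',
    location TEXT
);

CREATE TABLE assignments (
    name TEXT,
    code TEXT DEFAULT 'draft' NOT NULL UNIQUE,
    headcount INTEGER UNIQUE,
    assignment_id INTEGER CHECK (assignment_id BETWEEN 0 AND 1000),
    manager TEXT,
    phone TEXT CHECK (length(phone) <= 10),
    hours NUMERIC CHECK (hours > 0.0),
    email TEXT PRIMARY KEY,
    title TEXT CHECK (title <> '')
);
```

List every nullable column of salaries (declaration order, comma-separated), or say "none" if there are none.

- code: declared NOT NULL → not nullable.
- email: UNIQUE does not imply NOT NULL → nullable.
- bonus: CHECK does not forbid NULL (a CHECK constraint passes when its expression is NULL) → nullable.
- hours: CHECK does not forbid NULL (a CHECK constraint passes when its expression is NULL) → nullable.
- salary: part of the PRIMARY KEY, which implies NOT NULL → not nullable.
- floor: no NOT NULL constraint applies → nullable.
- headcount: no NOT NULL constraint applies → nullable.
- salary_id: part of the PRIMARY KEY, which implies NOT NULL → not nullable.
- phone: part of the PRIMARY KEY, which implies NOT NULL → not nullable.
- name: declared NOT NULL → not nullable.

email, bonus, hours, floor, headcount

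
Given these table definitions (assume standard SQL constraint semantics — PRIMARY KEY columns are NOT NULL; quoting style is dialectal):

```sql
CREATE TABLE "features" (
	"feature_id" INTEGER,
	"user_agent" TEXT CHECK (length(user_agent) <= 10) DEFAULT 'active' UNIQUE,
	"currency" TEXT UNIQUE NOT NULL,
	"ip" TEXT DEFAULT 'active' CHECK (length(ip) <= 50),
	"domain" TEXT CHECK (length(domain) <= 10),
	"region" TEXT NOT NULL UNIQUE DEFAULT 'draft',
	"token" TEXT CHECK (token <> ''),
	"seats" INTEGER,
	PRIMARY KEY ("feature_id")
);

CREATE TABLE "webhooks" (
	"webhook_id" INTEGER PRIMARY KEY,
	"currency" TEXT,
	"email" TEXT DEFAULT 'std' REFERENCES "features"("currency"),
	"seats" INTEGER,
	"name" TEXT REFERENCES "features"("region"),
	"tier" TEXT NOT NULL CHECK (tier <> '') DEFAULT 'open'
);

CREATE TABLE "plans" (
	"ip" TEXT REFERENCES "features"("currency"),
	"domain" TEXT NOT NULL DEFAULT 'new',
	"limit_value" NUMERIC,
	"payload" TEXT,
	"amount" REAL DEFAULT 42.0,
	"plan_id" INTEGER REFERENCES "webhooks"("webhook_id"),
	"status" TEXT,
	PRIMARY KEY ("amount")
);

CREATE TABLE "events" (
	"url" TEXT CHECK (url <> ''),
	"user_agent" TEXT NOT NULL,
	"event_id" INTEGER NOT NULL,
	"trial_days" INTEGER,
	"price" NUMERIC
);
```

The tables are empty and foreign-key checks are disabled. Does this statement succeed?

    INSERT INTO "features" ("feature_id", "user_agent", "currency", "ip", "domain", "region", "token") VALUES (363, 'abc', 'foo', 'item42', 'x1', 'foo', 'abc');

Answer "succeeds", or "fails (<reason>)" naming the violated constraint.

NOT NULL columns: currency is supplied; feature_id is supplied; region is supplied.
CHECK constraints: 'abc' satisfies (length(user_agent) <= 10); 'item42' satisfies (length(ip) <= 50); 'x1' satisfies (length(domain) <= 10); 'abc' satisfies (token <> '').
No constraint is violated.

succeeds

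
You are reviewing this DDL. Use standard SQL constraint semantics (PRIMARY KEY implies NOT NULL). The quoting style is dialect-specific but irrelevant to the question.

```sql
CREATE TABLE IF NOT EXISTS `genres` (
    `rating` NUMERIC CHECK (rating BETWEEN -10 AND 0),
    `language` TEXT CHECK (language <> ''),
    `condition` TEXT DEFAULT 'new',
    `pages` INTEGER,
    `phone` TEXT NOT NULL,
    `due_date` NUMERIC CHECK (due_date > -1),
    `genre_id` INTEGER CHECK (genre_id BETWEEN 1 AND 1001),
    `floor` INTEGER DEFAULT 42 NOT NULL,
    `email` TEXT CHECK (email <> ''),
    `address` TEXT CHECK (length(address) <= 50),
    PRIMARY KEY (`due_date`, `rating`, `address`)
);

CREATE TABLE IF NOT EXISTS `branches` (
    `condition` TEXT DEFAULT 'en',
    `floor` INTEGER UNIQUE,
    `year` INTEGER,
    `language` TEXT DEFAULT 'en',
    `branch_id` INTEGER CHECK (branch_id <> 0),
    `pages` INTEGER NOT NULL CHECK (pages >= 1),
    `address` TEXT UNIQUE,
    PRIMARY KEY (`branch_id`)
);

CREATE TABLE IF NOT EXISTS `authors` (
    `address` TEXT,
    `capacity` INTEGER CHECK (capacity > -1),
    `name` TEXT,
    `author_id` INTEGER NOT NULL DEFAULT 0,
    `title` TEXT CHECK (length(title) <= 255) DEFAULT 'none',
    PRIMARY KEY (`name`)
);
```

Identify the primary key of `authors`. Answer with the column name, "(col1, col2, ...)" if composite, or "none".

name

name is declared PRIMARY KEY as a table-level PRIMARY KEY clause.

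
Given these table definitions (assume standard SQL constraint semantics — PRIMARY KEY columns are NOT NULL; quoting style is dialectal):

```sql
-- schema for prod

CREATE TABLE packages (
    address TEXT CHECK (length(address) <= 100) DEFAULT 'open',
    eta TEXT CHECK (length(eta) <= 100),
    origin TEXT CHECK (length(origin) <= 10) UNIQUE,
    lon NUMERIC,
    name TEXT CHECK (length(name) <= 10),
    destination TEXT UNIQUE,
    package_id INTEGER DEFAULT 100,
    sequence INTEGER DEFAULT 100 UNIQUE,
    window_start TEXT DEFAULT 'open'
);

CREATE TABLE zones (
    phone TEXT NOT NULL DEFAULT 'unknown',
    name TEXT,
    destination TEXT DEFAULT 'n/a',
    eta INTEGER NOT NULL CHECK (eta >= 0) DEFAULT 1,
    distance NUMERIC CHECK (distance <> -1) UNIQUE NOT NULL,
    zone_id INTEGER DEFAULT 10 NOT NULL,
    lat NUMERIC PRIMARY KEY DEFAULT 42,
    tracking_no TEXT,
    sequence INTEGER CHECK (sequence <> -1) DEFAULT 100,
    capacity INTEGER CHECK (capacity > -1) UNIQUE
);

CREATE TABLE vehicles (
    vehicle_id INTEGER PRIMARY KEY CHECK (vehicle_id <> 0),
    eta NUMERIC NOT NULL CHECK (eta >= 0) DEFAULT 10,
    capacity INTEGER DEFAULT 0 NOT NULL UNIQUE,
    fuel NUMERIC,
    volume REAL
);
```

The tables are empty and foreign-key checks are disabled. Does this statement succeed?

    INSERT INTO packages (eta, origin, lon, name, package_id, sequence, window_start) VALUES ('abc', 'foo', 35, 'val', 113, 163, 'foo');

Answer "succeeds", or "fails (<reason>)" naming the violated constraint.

packages has no NOT NULL or PRIMARY KEY columns.
CHECK constraints: 'abc' satisfies (length(eta) <= 100); 'foo' satisfies (length(origin) <= 10); 'val' satisfies (length(name) <= 10).
No constraint is violated.

succeeds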